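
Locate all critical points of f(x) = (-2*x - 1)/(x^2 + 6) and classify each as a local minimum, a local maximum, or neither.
f'(x) = 2*(x^2 + x - 6)/(x^4 + 12*x^2 + 36)

Solve f'(x) = 0:
  f'(x) = 2*(x - 2)*(x + 3)/(x^2 + 6)^2; the denominator is positive wherever f is defined, so f'(x) = 0 ⇔ 2*x^2 + 2*x - 12 = 0.
  Factor: 2*x^2 + 2*x - 12 = 2*(x - 2)*(x + 3) = 0.
  ⇒ x = -3, 2

f''(x) = 2*(-4*x^2*(2*x + 1) + (6*x + 1)*(x^2 + 6))/(x^2 + 6)^3
Second-derivative test at each critical point:
  f''(-3) = -2/45 < 0 → local maximum
  f''(2) = 1/10 > 0 → local minimum

Critical points: x = -3 (local maximum); x = 2 (local minimum)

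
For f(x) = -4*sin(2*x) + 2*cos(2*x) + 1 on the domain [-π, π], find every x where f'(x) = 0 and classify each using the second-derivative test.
f'(x) = -4*sin(2*x) - 8*cos(2*x)

Solve f'(x) = 0 on [-π, π]:
  f'(x) = 0 ⇔ -4*cos(2*x) = 2*sin(2*x) ⇔ tan(2*x) = -2, i.e. 2*x = arctan(-2) + nπ; keep the solutions lying in [-π, π].
  ⇒ x = -pi/2 - atan(2)/2 ≈ -2.1244, -atan(2)/2 ≈ -0.5536, -atan(2)/2 + pi/2 ≈ 1.0172, pi - atan(2)/2 ≈ 2.5880

f''(x) = 16*sin(2*x) - 8*cos(2*x)
Second-derivative test at each critical point:
  f''(-2.1244) = 17.8885 > 0 → local minimum
  f''(-0.5536) = -17.8885 < 0 → local maximum
  f''(1.0172) = 17.8885 > 0 → local minimum
  f''(2.5880) = -17.8885 < 0 → local maximum

Critical points: x = -pi/2 - atan(2)/2 ≈ -2.1244 (local minimum); x = -atan(2)/2 ≈ -0.5536 (local maximum); x = -atan(2)/2 + pi/2 ≈ 1.0172 (local minimum); x = pi - atan(2)/2 ≈ 2.5880 (local maximum)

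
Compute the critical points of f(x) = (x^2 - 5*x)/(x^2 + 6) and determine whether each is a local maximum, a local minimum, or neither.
f'(x) = (5*x^2 + 12*x - 30)/(x^4 + 12*x^2 + 36)

Solve f'(x) = 0:
  f'(x) = (5*x^2 + 12*x - 30)/(x^2 + 6)^2; the denominator is positive wherever f is defined, so f'(x) = 0 ⇔ 5*x^2 + 12*x - 30 = 0.
  5*x^2 + 12*x - 30 = 0 has no rational roots; quadratic formula: x = (-12 ± √744)/10.
  ⇒ x = -sqrt(186)/5 - 6/5 ≈ -3.9276, -6/5 + sqrt(186)/5 ≈ 1.5276

f''(x) = 2*(-5*x^3 - 18*x^2 + 90*x + 36)/(x^6 + 18*x^4 + 108*x^2 + 216)
Second-derivative test at each critical point:
  f''(-3.9276) = -0.0594 < 0 → local maximum
  f''(1.5276) = 0.3927 > 0 → local minimum

Critical points: x = -sqrt(186)/5 - 6/5 ≈ -3.9276 (local maximum); x = -6/5 + sqrt(186)/5 ≈ 1.5276 (local minimum)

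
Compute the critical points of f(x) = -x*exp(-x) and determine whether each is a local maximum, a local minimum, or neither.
f'(x) = (x - 1)*exp(-x)

Solve f'(x) = 0:
  f'(x) = (x - 1)·exp(-x) and exp(-x) > 0 for every x, so f'(x) = 0 ⇔ x - 1 = 0.
  x - 1 = 0.
  ⇒ x = 1

f''(x) = (2 - x)*exp(-x)
Second-derivative test at each critical point:
  f''(1) = 0.3679 > 0 → local minimum

Critical points: x = 1 (local minimum)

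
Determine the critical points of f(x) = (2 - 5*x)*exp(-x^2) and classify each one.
f'(x) = (2*x*(5*x - 2) - 5)*exp(-x^2)

Solve f'(x) = 0:
  f'(x) = (10*x^2 - 4*x - 5)·exp(-x^2) and exp(-x^2) > 0 for every x, so f'(x) = 0 ⇔ 10*x^2 - 4*x - 5 = 0.
  10*x^2 - 4*x - 5 = 0 has no rational roots; quadratic formula: x = (4 ± √216)/20.
  ⇒ x = 1/5 - 3*sqrt(6)/10 ≈ -0.5348, 1/5 + 3*sqrt(6)/10 ≈ 0.9348

f''(x) = 2*(2*x^2*(2 - 5*x) + 15*x - 2)*exp(-x^2)
Second-derivative test at each critical point:
  f''(-0.5348) = -11.0406 < 0 → local maximum
  f''(0.9348) = 6.1331 > 0 → local minimum

Critical points: x = 1/5 - 3*sqrt(6)/10 ≈ -0.5348 (local maximum); x = 1/5 + 3*sqrt(6)/10 ≈ 0.9348 (local minimum)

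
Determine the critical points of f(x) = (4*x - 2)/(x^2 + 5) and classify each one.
f'(x) = 4*(-x^2 + x + 5)/(x^4 + 10*x^2 + 25)

Solve f'(x) = 0:
  f'(x) = -4*(x^2 - x - 5)/(x^2 + 5)^2; the denominator is positive wherever f is defined, so f'(x) = 0 ⇔ -4*x^2 + 4*x + 20 = 0.
  Factor: -4*x^2 + 4*x + 20 = -4*(x^2 - x - 5); x^2 - x - 5 = 0 has no rational roots; quadratic formula: x = (1 ± √21)/2.
  ⇒ x = 1/2 - sqrt(21)/2 ≈ -1.7913, 1/2 + sqrt(21)/2 ≈ 2.7913

f''(x) = 4*(4*x^2*(2*x - 1) + (1 - 6*x)*(x^2 + 5))/(x^2 + 5)^3
Second-derivative test at each critical point:
  f''(-1.7913) = 0.2720 > 0 → local minimum
  f''(2.7913) = -0.1120 < 0 → local maximum

Critical points: x = 1/2 - sqrt(21)/2 ≈ -1.7913 (local minimum); x = 1/2 + sqrt(21)/2 ≈ 2.7913 (local maximum)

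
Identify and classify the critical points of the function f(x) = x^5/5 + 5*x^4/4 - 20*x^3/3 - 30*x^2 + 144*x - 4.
f'(x) = x^4 + 5*x^3 - 20*x^2 - 60*x + 144

Solve f'(x) = 0:
  Factor: x^4 + 5*x^3 - 20*x^2 - 60*x + 144 = (x - 3)*(x - 2)*(x + 4)*(x + 6) = 0.
  ⇒ x = -6, -4, 2, 3

f''(x) = 4*x^3 + 15*x^2 - 40*x - 60
Second-derivative test at each critical point:
  f''(-6) = -144 < 0 → local maximum
  f''(-4) = 84 > 0 → local minimum
  f''(2) = -48 < 0 → local maximum
  f''(3) = 63 > 0 → local minimum

Critical points: x = -6 (local maximum); x = -4 (local minimum); x = 2 (local maximum); x = 3 (local minimum)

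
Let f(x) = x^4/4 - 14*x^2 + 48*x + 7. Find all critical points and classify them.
f'(x) = x^3 - 28*x + 48

Solve f'(x) = 0:
  Factor: x^3 - 28*x + 48 = (x - 4)*(x - 2)*(x + 6) = 0.
  ⇒ x = -6, 2, 4

f''(x) = 3*x^2 - 28
Second-derivative test at each critical point:
  f''(-6) = 80 > 0 → local minimum
  f''(2) = -16 < 0 → local maximum
  f''(4) = 20 > 0 → local minimum

Critical points: x = -6 (local minimum); x = 2 (local maximum); x = 4 (local minimum)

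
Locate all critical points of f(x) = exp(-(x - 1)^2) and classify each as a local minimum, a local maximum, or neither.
f'(x) = 2*(1 - x)*exp(-(x - 1)^2)

Solve f'(x) = 0:
  f'(x) = (2 - 2*x)·exp(-(x - 1)^2) and exp(-(x - 1)^2) > 0 for every x, so f'(x) = 0 ⇔ 2 - 2*x = 0.
  Factor: 2 - 2*x = -2*(x - 1) = 0.
  ⇒ x = 1

f''(x) = 2*(2*(x - 1)^2 - 1)*exp(-(x - 1)^2)
Second-derivative test at each critical point:
  f''(1) = -2 < 0 → local maximum

Critical points: x = 1 (local maximum)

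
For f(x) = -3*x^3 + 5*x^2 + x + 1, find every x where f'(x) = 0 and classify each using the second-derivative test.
f'(x) = -9*x^2 + 10*x + 1

Solve f'(x) = 0:
  9*x^2 - 10*x - 1 = 0 has no rational roots; quadratic formula: x = (10 ± √136)/18.
  ⇒ x = 5/9 - sqrt(34)/9 ≈ -0.0923, 5/9 + sqrt(34)/9 ≈ 1.2034

f''(x) = 10 - 18*x
Second-derivative test at each critical point:
  f''(-0.0923) = 11.6619 > 0 → local minimum
  f''(1.2034) = -11.6619 < 0 → local maximum

Critical points: x = 5/9 - sqrt(34)/9 ≈ -0.0923 (local minimum); x = 5/9 + sqrt(34)/9 ≈ 1.2034 (local maximum)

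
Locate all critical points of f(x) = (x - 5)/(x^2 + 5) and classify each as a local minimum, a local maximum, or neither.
f'(x) = (x^2 - 2*x*(x - 5) + 5)/(x^2 + 5)^2

Solve f'(x) = 0:
  f'(x) = -(x^2 - 10*x - 5)/(x^2 + 5)^2; the denominator is positive wherever f is defined, so f'(x) = 0 ⇔ -x^2 + 10*x + 5 = 0.
  x^2 - 10*x - 5 = 0 has no rational roots; quadratic formula: x = (10 ± √120)/2.
  ⇒ x = 5 - sqrt(30) ≈ -0.4772, 5 + sqrt(30) ≈ 10.4772

f''(x) = 2*(4*x^2*(x - 5) + (5 - 3*x)*(x^2 + 5))/(x^2 + 5)^3
Second-derivative test at each critical point:
  f''(-0.4772) = 0.4008 > 0 → local minimum
  f''(10.4772) = -0.0008 < 0 → local maximum

Critical points: x = 5 - sqrt(30) ≈ -0.4772 (local minimum); x = 5 + sqrt(30) ≈ 10.4772 (local maximum)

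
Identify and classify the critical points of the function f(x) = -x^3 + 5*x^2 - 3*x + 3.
f'(x) = -3*x^2 + 10*x - 3

Solve f'(x) = 0:
  Factor: -3*x^2 + 10*x - 3 = -(x - 3)*(3*x - 1) = 0.
  ⇒ x = 1/3, 3

f''(x) = 10 - 6*x
Second-derivative test at each critical point:
  f''(1/3) = 8 > 0 → local minimum
  f''(3) = -8 < 0 → local maximum

Critical points: x = 1/3 (local minimum); x = 3 (local maximum)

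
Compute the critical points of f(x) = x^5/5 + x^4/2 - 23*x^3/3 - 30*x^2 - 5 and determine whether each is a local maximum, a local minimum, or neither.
f'(x) = x*(x^3 + 2*x^2 - 23*x - 60)

Solve f'(x) = 0:
  Factor: x^4 + 2*x^3 - 23*x^2 - 60*x = x*(x - 5)*(x + 3)*(x + 4) = 0.
  ⇒ x = -4, -3, 0, 5

f''(x) = 4*x^3 + 6*x^2 - 46*x - 60
Second-derivative test at each critical point:
  f''(-4) = -36 < 0 → local maximum
  f''(-3) = 24 > 0 → local minimum
  f''(0) = -60 < 0 → local maximum
  f''(5) = 360 > 0 → local minimum

Critical points: x = -4 (local maximum); x = -3 (local minimum); x = 0 (local maximum); x = 5 (local minimum)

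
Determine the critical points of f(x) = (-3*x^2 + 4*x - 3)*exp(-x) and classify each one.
f'(x) = (3*x^2 - 10*x + 7)*exp(-x)

Solve f'(x) = 0:
  f'(x) = (3*x^2 - 10*x + 7)·exp(-x) and exp(-x) > 0 for every x, so f'(x) = 0 ⇔ 3*x^2 - 10*x + 7 = 0.
  Factor: 3*x^2 - 10*x + 7 = (x - 1)*(3*x - 7) = 0.
  ⇒ x = 1, 7/3

f''(x) = (-3*x^2 + 16*x - 17)*exp(-x)
Second-derivative test at each critical point:
  f''(1) = -1.4715 < 0 → local maximum
  f''(7/3) = 0.3879 > 0 → local minimum

Critical points: x = 1 (local maximum); x = 7/3 (local minimum)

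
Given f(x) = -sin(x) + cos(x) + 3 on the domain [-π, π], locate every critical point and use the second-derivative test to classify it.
f'(x) = -sin(x) - cos(x)

Solve f'(x) = 0 on [-π, π]:
  f'(x) = 0 ⇔ -cos(x) = sin(x) ⇔ tan(x) = -1, i.e. x = arctan(-1) + nπ; keep the solutions lying in [-π, π].
  ⇒ x = -pi/4 ≈ -0.7854, 3*pi/4 ≈ 2.3562

f''(x) = sin(x) - cos(x)
Second-derivative test at each critical point:
  f''(-0.7854) = -1.4142 < 0 → local maximum
  f''(2.3562) = 1.4142 > 0 → local minimum

Critical points: x = -pi/4 ≈ -0.7854 (local maximum); x = 3*pi/4 ≈ 2.3562 (local minimum)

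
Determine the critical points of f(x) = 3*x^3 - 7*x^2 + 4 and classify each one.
f'(x) = x*(9*x - 14)

Solve f'(x) = 0:
  Factor: 9*x^2 - 14*x = x*(9*x - 14) = 0.
  ⇒ x = 0, 14/9

f''(x) = 18*x - 14
Second-derivative test at each critical point:
  f''(0) = -14 < 0 → local maximum
  f''(14/9) = 14 > 0 → local minimum

Critical points: x = 0 (local maximum); x = 14/9 (local minimum)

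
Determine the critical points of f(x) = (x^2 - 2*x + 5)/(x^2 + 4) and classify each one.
f'(x) = 2*(x^2 - x - 4)/(x^4 + 8*x^2 + 16)

Solve f'(x) = 0:
  f'(x) = 2*(x^2 - x - 4)/(x^2 + 4)^2; the denominator is positive wherever f is defined, so f'(x) = 0 ⇔ 2*x^2 - 2*x - 8 = 0.
  Factor: 2*x^2 - 2*x - 8 = 2*(x^2 - x - 4); x^2 - x - 4 = 0 has no rational roots; quadratic formula: x = (1 ± √17)/2.
  ⇒ x = 1/2 - sqrt(17)/2 ≈ -1.5616, 1/2 + sqrt(17)/2 ≈ 2.5616

f''(x) = 2*(-2*x^3 + 3*x^2 + 24*x - 4)/(x^6 + 12*x^4 + 48*x^2 + 64)
Second-derivative test at each critical point:
  f''(-1.5616) = -0.1989 < 0 → local maximum
  f''(2.5616) = 0.0739 > 0 → local minimum

Critical points: x = 1/2 - sqrt(17)/2 ≈ -1.5616 (local maximum); x = 1/2 + sqrt(17)/2 ≈ 2.5616 (local minimum)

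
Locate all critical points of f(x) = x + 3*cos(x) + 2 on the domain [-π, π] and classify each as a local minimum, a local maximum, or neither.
f'(x) = 1 - 3*sin(x)

Solve f'(x) = 0 on [-π, π]:
  f'(x) = 0 ⇔ sin(x) = 1/3, i.e. x = arcsin(1/3) + 2nπ or x = π − arcsin(1/3) + 2nπ; keep the solutions lying in [-π, π].
  ⇒ x = asin(1/3) ≈ 0.3398, pi - asin(1/3) ≈ 2.8018

f''(x) = -3*cos(x)
Second-derivative test at each critical point:
  f''(0.3398) = -2.8284 < 0 → local maximum
  f''(2.8018) = 2.8284 > 0 → local minimum

Critical points: x = asin(1/3) ≈ 0.3398 (local maximum); x = pi - asin(1/3) ≈ 2.8018 (local minimum)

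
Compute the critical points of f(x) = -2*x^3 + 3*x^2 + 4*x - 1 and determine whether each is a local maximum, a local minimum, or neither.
f'(x) = -6*x^2 + 6*x + 4

Solve f'(x) = 0:
  Factor: -6*x^2 + 6*x + 4 = -2*(3*x^2 - 3*x - 2); 3*x^2 - 3*x - 2 = 0 has no rational roots; quadratic formula: x = (3 ± √33)/6.
  ⇒ x = 1/2 - sqrt(33)/6 ≈ -0.4574, 1/2 + sqrt(33)/6 ≈ 1.4574

f''(x) = 6 - 12*x
Second-derivative test at each critical point:
  f''(-0.4574) = 11.4891 > 0 → local minimum
  f''(1.4574) = -11.4891 < 0 → local maximum

Critical points: x = 1/2 - sqrt(33)/6 ≈ -0.4574 (local minimum); x = 1/2 + sqrt(33)/6 ≈ 1.4574 (local maximum)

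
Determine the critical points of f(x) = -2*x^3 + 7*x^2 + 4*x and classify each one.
f'(x) = -6*x^2 + 14*x + 4

Solve f'(x) = 0:
  Factor: -6*x^2 + 14*x + 4 = -2*(3*x^2 - 7*x - 2); 3*x^2 - 7*x - 2 = 0 has no rational roots; quadratic formula: x = (7 ± √73)/6.
  ⇒ x = 7/6 - sqrt(73)/6 ≈ -0.2573, 7/6 + sqrt(73)/6 ≈ 2.5907

f''(x) = 14 - 12*x
Second-derivative test at each critical point:
  f''(-0.2573) = 17.0880 > 0 → local minimum
  f''(2.5907) = -17.0880 < 0 → local maximum

Critical points: x = 7/6 - sqrt(73)/6 ≈ -0.2573 (local minimum); x = 7/6 + sqrt(73)/6 ≈ 2.5907 (local maximum)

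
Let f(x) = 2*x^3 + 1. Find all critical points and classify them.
f'(x) = 6*x^2

Solve f'(x) = 0:
  ⇒ x = 0

f''(x) = 12*x
Second-derivative test at each critical point:
  f''(0) = 0, so the second-derivative test is inconclusive; use the first-derivative test: f'(-1/4) = 0.3750, f'(1/4) = 0.3750 — f' is positive on both sides (no sign change) → neither a local maximum nor a local minimum

Critical points: x = 0 (neither)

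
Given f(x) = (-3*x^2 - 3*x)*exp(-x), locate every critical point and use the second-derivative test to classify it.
f'(x) = 3*(x^2 - x - 1)*exp(-x)

Solve f'(x) = 0:
  f'(x) = (3*x^2 - 3*x - 3)·exp(-x) and exp(-x) > 0 for every x, so f'(x) = 0 ⇔ 3*x^2 - 3*x - 3 = 0.
  Factor: 3*x^2 - 3*x - 3 = 3*(x^2 - x - 1); x^2 - x - 1 = 0 has no rational roots; quadratic formula: x = (1 ± √5)/2.
  ⇒ x = 1/2 - sqrt(5)/2 ≈ -0.6180, 1/2 + sqrt(5)/2 ≈ 1.6180

f''(x) = 3*x*(3 - x)*exp(-x)
Second-derivative test at each critical point:
  f''(-0.6180) = -12.4456 < 0 → local maximum
  f''(1.6180) = 1.3302 > 0 → local minimum

Critical points: x = 1/2 - sqrt(5)/2 ≈ -0.6180 (local maximum); x = 1/2 + sqrt(5)/2 ≈ 1.6180 (local minimum)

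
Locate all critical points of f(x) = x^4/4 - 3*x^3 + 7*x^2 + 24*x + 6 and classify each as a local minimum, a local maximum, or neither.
f'(x) = x^3 - 9*x^2 + 14*x + 24

Solve f'(x) = 0:
  Factor: x^3 - 9*x^2 + 14*x + 24 = (x - 6)*(x - 4)*(x + 1) = 0.
  ⇒ x = -1, 4, 6

f''(x) = 3*x^2 - 18*x + 14
Second-derivative test at each critical point:
  f''(-1) = 35 > 0 → local minimum
  f''(4) = -10 < 0 → local maximum
  f''(6) = 14 > 0 → local minimum

Critical points: x = -1 (local minimum); x = 4 (local maximum); x = 6 (local minimum)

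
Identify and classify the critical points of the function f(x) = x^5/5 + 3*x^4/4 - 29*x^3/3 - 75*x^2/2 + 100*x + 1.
f'(x) = x^4 + 3*x^3 - 29*x^2 - 75*x + 100

Solve f'(x) = 0:
  Factor: x^4 + 3*x^3 - 29*x^2 - 75*x + 100 = (x - 5)*(x - 1)*(x + 4)*(x + 5) = 0.
  ⇒ x = -5, -4, 1, 5

f''(x) = 4*x^3 + 9*x^2 - 58*x - 75
Second-derivative test at each critical point:
  f''(-5) = -60 < 0 → local maximum
  f''(-4) = 45 > 0 → local minimum
  f''(1) = -120 < 0 → local maximum
  f''(5) = 360 > 0 → local minimum

Critical points: x = -5 (local maximum); x = -4 (local minimum); x = 1 (local maximum); x = 5 (local minimum)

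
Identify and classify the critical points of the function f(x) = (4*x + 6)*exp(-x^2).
f'(x) = 4*(-x*(2*x + 3) + 1)*exp(-x^2)

Solve f'(x) = 0:
  f'(x) = (-8*x^2 - 12*x + 4)·exp(-x^2) and exp(-x^2) > 0 for every x, so f'(x) = 0 ⇔ -8*x^2 - 12*x + 4 = 0.
  Factor: -8*x^2 - 12*x + 4 = -4*(2*x^2 + 3*x - 1); 2*x^2 + 3*x - 1 = 0 has no rational roots; quadratic formula: x = (-3 ± √17)/4.
  ⇒ x = -sqrt(17)/4 - 3/4 ≈ -1.7808, -3/4 + sqrt(17)/4 ≈ 0.2808

f''(x) = 4*(2*x^2*(2*x + 3) - 6*x - 3)*exp(-x^2)
Second-derivative test at each critical point:
  f''(-1.7808) = 0.6919 > 0 → local minimum
  f''(0.2808) = -15.2422 < 0 → local maximum

Critical points: x = -sqrt(17)/4 - 3/4 ≈ -1.7808 (local minimum); x = -3/4 + sqrt(17)/4 ≈ 0.2808 (local maximum)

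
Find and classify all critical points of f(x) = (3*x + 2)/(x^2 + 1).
f'(x) = (-3*x^2 - 4*x + 3)/(x^4 + 2*x^2 + 1)

Solve f'(x) = 0:
  f'(x) = -(3*x^2 + 4*x - 3)/(x^2 + 1)^2; the denominator is positive wherever f is defined, so f'(x) = 0 ⇔ -3*x^2 - 4*x + 3 = 0.
  3*x^2 + 4*x - 3 = 0 has no rational roots; quadratic formula: x = (-4 ± √52)/6.
  ⇒ x = -sqrt(13)/3 - 2/3 ≈ -1.8685, -2/3 + sqrt(13)/3 ≈ 0.5352

f''(x) = 2*(4*x^2*(3*x + 2) - (9*x + 2)*(x^2 + 1))/(x^2 + 1)^3
Second-derivative test at each critical point:
  f''(-1.8685) = 0.3575 > 0 → local minimum
  f''(0.5352) = -4.3575 < 0 → local maximum

Critical points: x = -sqrt(13)/3 - 2/3 ≈ -1.8685 (local minimum); x = -2/3 + sqrt(13)/3 ≈ 0.5352 (local maximum)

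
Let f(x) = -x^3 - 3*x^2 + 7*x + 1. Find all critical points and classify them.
f'(x) = -3*x^2 - 6*x + 7

Solve f'(x) = 0:
  3*x^2 + 6*x - 7 = 0 has no rational roots; quadratic formula: x = (-6 ± √120)/6.
  ⇒ x = -sqrt(30)/3 - 1 ≈ -2.8257, -1 + sqrt(30)/3 ≈ 0.8257

f''(x) = -6*x - 6
Second-derivative test at each critical point:
  f''(-2.8257) = 10.9545 > 0 → local minimum
  f''(0.8257) = -10.9545 < 0 → local maximum

Critical points: x = -sqrt(30)/3 - 1 ≈ -2.8257 (local minimum); x = -1 + sqrt(30)/3 ≈ 0.8257 (local maximum)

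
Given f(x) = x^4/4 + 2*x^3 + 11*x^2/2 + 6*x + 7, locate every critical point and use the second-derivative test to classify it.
f'(x) = x^3 + 6*x^2 + 11*x + 6

Solve f'(x) = 0:
  Factor: x^3 + 6*x^2 + 11*x + 6 = (x + 1)*(x + 2)*(x + 3) = 0.
  ⇒ x = -3, -2, -1

f''(x) = 3*x^2 + 12*x + 11
Second-derivative test at each critical point:
  f''(-3) = 2 > 0 → local minimum
  f''(-2) = -1 < 0 → local maximum
  f''(-1) = 2 > 0 → local minimum

Critical points: x = -3 (local minimum); x = -2 (local maximum); x = -1 (local minimum)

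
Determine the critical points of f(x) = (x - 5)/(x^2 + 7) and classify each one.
f'(x) = (x^2 - 2*x*(x - 5) + 7)/(x^2 + 7)^2

Solve f'(x) = 0:
  f'(x) = -(x^2 - 10*x - 7)/(x^2 + 7)^2; the denominator is positive wherever f is defined, so f'(x) = 0 ⇔ -x^2 + 10*x + 7 = 0.
  x^2 - 10*x - 7 = 0 has no rational roots; quadratic formula: x = (10 ± √128)/2.
  ⇒ x = 5 - 4*sqrt(2) ≈ -0.6569, 5 + 4*sqrt(2) ≈ 10.6569

f''(x) = 2*(4*x^2*(x - 5) + (5 - 3*x)*(x^2 + 7))/(x^2 + 7)^3
Second-derivative test at each critical point:
  f''(-0.6569) = 0.2049 > 0 → local minimum
  f''(10.6569) = -0.0008 < 0 → local maximum

Critical points: x = 5 - 4*sqrt(2) ≈ -0.6569 (local minimum); x = 5 + 4*sqrt(2) ≈ 10.6569 (local maximum)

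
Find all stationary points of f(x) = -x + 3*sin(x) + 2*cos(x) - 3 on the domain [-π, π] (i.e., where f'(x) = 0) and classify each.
f'(x) = -2*sin(x) + 3*cos(x) - 1

Solve f'(x) = 0 on [-π, π]:
  f'(x) = 0 ⇔ -2*sin(x) + 3*cos(x) = 1. Write the left side as R·cos(x + φ) with R = √(3² + 2²) = sqrt(13), cos φ = 3*sqrt(13)/13, sin φ = 2*sqrt(13)/13; then cos(x + φ) = sqrt(13)/13. Solve for x and keep the solutions lying in [-π, π].
  ⇒ x = -pi + atan((-6*sqrt(3) - 2)/(3 - 4*sqrt(3))) ≈ -1.8778, atan((-2 + 6*sqrt(3))/(3 + 4*sqrt(3))) ≈ 0.7018

f''(x) = -3*sin(x) - 2*cos(x)
Second-derivative test at each critical point:
  f''(-1.8778) = 3.4641 > 0 → local minimum
  f''(0.7018) = -3.4641 < 0 → local maximum

Critical points: x = -pi + atan((-6*sqrt(3) - 2)/(3 - 4*sqrt(3))) ≈ -1.8778 (local minimum); x = atan((-2 + 6*sqrt(3))/(3 + 4*sqrt(3))) ≈ 0.7018 (local maximum)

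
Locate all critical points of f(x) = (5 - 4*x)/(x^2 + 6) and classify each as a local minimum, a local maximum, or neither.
f'(x) = 2*(2*x^2 - 5*x - 12)/(x^4 + 12*x^2 + 36)

Solve f'(x) = 0:
  f'(x) = 2*(x - 4)*(2*x + 3)/(x^2 + 6)^2; the denominator is positive wherever f is defined, so f'(x) = 0 ⇔ 4*x^2 - 10*x - 24 = 0.
  Factor: 4*x^2 - 10*x - 24 = 2*(x - 4)*(2*x + 3) = 0.
  ⇒ x = -3/2, 4

f''(x) = 2*(4*x^2*(5 - 4*x) + (12*x - 5)*(x^2 + 6))/(x^2 + 6)^3
Second-derivative test at each critical point:
  f''(-3/2) = -32/99 < 0 → local maximum
  f''(4) = 1/22 > 0 → local minimum

Critical points: x = -3/2 (local maximum); x = 4 (local minimum)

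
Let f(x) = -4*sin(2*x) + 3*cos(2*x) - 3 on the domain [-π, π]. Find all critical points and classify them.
f'(x) = -6*sin(2*x) - 8*cos(2*x)

Solve f'(x) = 0 on [-π, π]:
  f'(x) = 0 ⇔ -4*cos(2*x) = 3*sin(2*x) ⇔ tan(2*x) = -4/3, i.e. 2*x = arctan(-4/3) + nπ; keep the solutions lying in [-π, π].
  ⇒ x = -pi/2 - atan(4/3)/2 ≈ -2.0344, -atan(4/3)/2 ≈ -0.4636, -atan(4/3)/2 + pi/2 ≈ 1.1071, pi - atan(4/3)/2 ≈ 2.6779

f''(x) = 16*sin(2*x) - 12*cos(2*x)
Second-derivative test at each critical point:
  f''(-2.0344) = 20 > 0 → local minimum
  f''(-0.4636) = -20 < 0 → local maximum
  f''(1.1071) = 20 > 0 → local minimum
  f''(2.6779) = -20 < 0 → local maximum

Critical points: x = -pi/2 - atan(4/3)/2 ≈ -2.0344 (local minimum); x = -atan(4/3)/2 ≈ -0.4636 (local maximum); x = -atan(4/3)/2 + pi/2 ≈ 1.1071 (local minimum); x = pi - atan(4/3)/2 ≈ 2.6779 (local maximum)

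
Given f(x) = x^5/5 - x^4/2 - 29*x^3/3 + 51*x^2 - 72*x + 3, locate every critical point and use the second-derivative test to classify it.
f'(x) = x^4 - 2*x^3 - 29*x^2 + 102*x - 72

Solve f'(x) = 0:
  Factor: x^4 - 2*x^3 - 29*x^2 + 102*x - 72 = (x - 4)*(x - 3)*(x - 1)*(x + 6) = 0.
  ⇒ x = -6, 1, 3, 4

f''(x) = 4*x^3 - 6*x^2 - 58*x + 102
Second-derivative test at each critical point:
  f''(-6) = -630 < 0 → local maximum
  f''(1) = 42 > 0 → local minimum
  f''(3) = -18 < 0 → local maximum
  f''(4) = 30 > 0 → local minimum

Critical points: x = -6 (local maximum); x = 1 (local minimum); x = 3 (local maximum); x = 4 (local minimum)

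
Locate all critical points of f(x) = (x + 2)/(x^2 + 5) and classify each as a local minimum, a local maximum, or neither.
f'(x) = (x^2 - 2*x*(x + 2) + 5)/(x^2 + 5)^2

Solve f'(x) = 0:
  f'(x) = -(x - 1)*(x + 5)/(x^2 + 5)^2; the denominator is positive wherever f is defined, so f'(x) = 0 ⇔ -x^2 - 4*x + 5 = 0.
  Factor: -x^2 - 4*x + 5 = -(x - 1)*(x + 5) = 0.
  ⇒ x = -5, 1

f''(x) = 2*(4*x^2*(x + 2) - (3*x + 2)*(x^2 + 5))/(x^2 + 5)^3
Second-derivative test at each critical point:
  f''(-5) = 1/150 > 0 → local minimum
  f''(1) = -1/6 < 0 → local maximum

Critical points: x = -5 (local minimum); x = 1 (local maximum)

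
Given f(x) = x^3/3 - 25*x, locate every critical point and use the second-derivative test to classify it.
f'(x) = x^2 - 25

Solve f'(x) = 0:
  Factor: x^2 - 25 = (x - 5)*(x + 5) = 0.
  ⇒ x = -5, 5

f''(x) = 2*x
Second-derivative test at each critical point:
  f''(-5) = -10 < 0 → local maximum
  f''(5) = 10 > 0 → local minimum

Critical points: x = -5 (local maximum); x = 5 (local minimum)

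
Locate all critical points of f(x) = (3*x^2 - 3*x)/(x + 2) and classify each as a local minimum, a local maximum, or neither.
f'(x) = 3*(x^2 + 4*x - 2)/(x^2 + 4*x + 4)

Solve f'(x) = 0:
  f'(x) = 3*(x^2 + 4*x - 2)/(x + 2)^2; the denominator is positive wherever f is defined, so f'(x) = 0 ⇔ 3*x^2 + 12*x - 6 = 0.
  Factor: 3*x^2 + 12*x - 6 = 3*(x^2 + 4*x - 2); x^2 + 4*x - 2 = 0 has no rational roots; quadratic formula: x = (-4 ± √24)/2.
  ⇒ x = -sqrt(6) - 2 ≈ -4.4495, -2 + sqrt(6) ≈ 0.4495

f''(x) = 36/(x^3 + 6*x^2 + 12*x + 8)
Second-derivative test at each critical point:
  f''(-4.4495) = -2.4495 < 0 → local maximum
  f''(0.4495) = 2.4495 > 0 → local minimum

Critical points: x = -sqrt(6) - 2 ≈ -4.4495 (local maximum); x = -2 + sqrt(6) ≈ 0.4495 (local minimum)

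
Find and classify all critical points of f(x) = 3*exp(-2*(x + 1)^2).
f'(x) = 12*(-x - 1)*exp(-2*(x + 1)^2)

Solve f'(x) = 0:
  f'(x) = (-12*x - 12)·exp(-2*(x + 1)^2) and exp(-2*(x + 1)^2) > 0 for every x, so f'(x) = 0 ⇔ -12*x - 12 = 0.
  Factor: -12*x - 12 = -12*(x + 1) = 0.
  ⇒ x = -1

f''(x) = 12*(4*(x + 1)^2 - 1)*exp(-2*(x + 1)^2)
Second-derivative test at each critical point:
  f''(-1) = -12 < 0 → local maximum

Critical points: x = -1 (local maximum)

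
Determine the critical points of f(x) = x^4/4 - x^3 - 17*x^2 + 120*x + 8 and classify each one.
f'(x) = x^3 - 3*x^2 - 34*x + 120

Solve f'(x) = 0:
  Factor: x^3 - 3*x^2 - 34*x + 120 = (x - 5)*(x - 4)*(x + 6) = 0.
  ⇒ x = -6, 4, 5

f''(x) = 3*x^2 - 6*x - 34
Second-derivative test at each critical point:
  f''(-6) = 110 > 0 → local minimum
  f''(4) = -10 < 0 → local maximum
  f''(5) = 11 > 0 → local minimum

Critical points: x = -6 (local minimum); x = 4 (local maximum); x = 5 (local minimum)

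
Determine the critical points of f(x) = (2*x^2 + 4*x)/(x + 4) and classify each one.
f'(x) = 2*(x^2 + 8*x + 8)/(x^2 + 8*x + 16)

Solve f'(x) = 0:
  f'(x) = 2*(x^2 + 8*x + 8)/(x + 4)^2; the denominator is positive wherever f is defined, so f'(x) = 0 ⇔ 2*x^2 + 16*x + 16 = 0.
  Factor: 2*x^2 + 16*x + 16 = 2*(x^2 + 8*x + 8); x^2 + 8*x + 8 = 0 has no rational roots; quadratic formula: x = (-8 ± √32)/2.
  ⇒ x = -4 - 2*sqrt(2) ≈ -6.8284, -4 + 2*sqrt(2) ≈ -1.1716

f''(x) = 32/(x^3 + 12*x^2 + 48*x + 64)
Second-derivative test at each critical point:
  f''(-6.8284) = -1.4142 < 0 → local maximum
  f''(-1.1716) = 1.4142 > 0 → local minimum

Critical points: x = -4 - 2*sqrt(2) ≈ -6.8284 (local maximum); x = -4 + 2*sqrt(2) ≈ -1.1716 (local minimum)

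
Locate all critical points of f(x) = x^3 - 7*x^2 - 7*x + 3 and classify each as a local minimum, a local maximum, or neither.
f'(x) = 3*x^2 - 14*x - 7

Solve f'(x) = 0:
  3*x^2 - 14*x - 7 = 0 has no rational roots; quadratic formula: x = (14 ± √280)/6.
  ⇒ x = 7/3 - sqrt(70)/3 ≈ -0.4555, 7/3 + sqrt(70)/3 ≈ 5.1222

f''(x) = 6*x - 14
Second-derivative test at each critical point:
  f''(-0.4555) = -16.7332 < 0 → local maximum
  f''(5.1222) = 16.7332 > 0 → local minimum

Critical points: x = 7/3 - sqrt(70)/3 ≈ -0.4555 (local maximum); x = 7/3 + sqrt(70)/3 ≈ 5.1222 (local minimum)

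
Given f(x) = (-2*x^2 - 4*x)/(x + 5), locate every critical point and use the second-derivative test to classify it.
f'(x) = 2*(-x^2 - 10*x - 10)/(x^2 + 10*x + 25)

Solve f'(x) = 0:
  f'(x) = -2*(x^2 + 10*x + 10)/(x + 5)^2; the denominator is positive wherever f is defined, so f'(x) = 0 ⇔ -2*x^2 - 20*x - 20 = 0.
  Factor: -2*x^2 - 20*x - 20 = -2*(x^2 + 10*x + 10); x^2 + 10*x + 10 = 0 has no rational roots; quadratic formula: x = (-10 ± √60)/2.
  ⇒ x = -5 - sqrt(15) ≈ -8.8730, -5 + sqrt(15) ≈ -1.1270

f''(x) = -60/(x^3 + 15*x^2 + 75*x + 125)
Second-derivative test at each critical point:
  f''(-8.8730) = 1.0328 > 0 → local minimum
  f''(-1.1270) = -1.0328 < 0 → local maximum

Critical points: x = -5 - sqrt(15) ≈ -8.8730 (local minimum); x = -5 + sqrt(15) ≈ -1.1270 (local maximum)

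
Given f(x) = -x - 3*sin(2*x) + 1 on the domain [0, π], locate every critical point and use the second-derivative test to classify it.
f'(x) = 12*sin(x)^2 - 7

Solve f'(x) = 0 on [0, π]:
  f'(x) = 0 ⇔ cos(2*x) = -1/6, i.e. 2*x = ±arccos(-1/6) + 2nπ; keep the solutions lying in [0, π].
  ⇒ x = acos(-1/6)/2 ≈ 0.8691, pi - acos(-1/6)/2 ≈ 2.2725

f''(x) = 12*sin(2*x)
Second-derivative test at each critical point:
  f''(0.8691) = 11.8322 > 0 → local minimum
  f''(2.2725) = -11.8322 < 0 → local maximum

Critical points: x = acos(-1/6)/2 ≈ 0.8691 (local minimum); x = pi - acos(-1/6)/2 ≈ 2.2725 (local maximum)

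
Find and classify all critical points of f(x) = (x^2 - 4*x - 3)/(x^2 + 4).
f'(x) = 2*(2*x^2 + 7*x - 8)/(x^4 + 8*x^2 + 16)

Solve f'(x) = 0:
  f'(x) = 2*(2*x^2 + 7*x - 8)/(x^2 + 4)^2; the denominator is positive wherever f is defined, so f'(x) = 0 ⇔ 4*x^2 + 14*x - 16 = 0.
  Factor: 4*x^2 + 14*x - 16 = 2*(2*x^2 + 7*x - 8); 2*x^2 + 7*x - 8 = 0 has no rational roots; quadratic formula: x = (-7 ± √113)/4.
  ⇒ x = -sqrt(113)/4 - 7/4 ≈ -4.4075, -7/4 + sqrt(113)/4 ≈ 0.9075

f''(x) = 2*(-4*x^3 - 21*x^2 + 48*x + 28)/(x^6 + 12*x^4 + 48*x^2 + 64)
Second-derivative test at each critical point:
  f''(-4.4075) = -0.0387 < 0 → local maximum
  f''(0.9075) = 0.9137 > 0 → local minimum

Critical points: x = -sqrt(113)/4 - 7/4 ≈ -4.4075 (local maximum); x = -7/4 + sqrt(113)/4 ≈ 0.9075 (local minimum)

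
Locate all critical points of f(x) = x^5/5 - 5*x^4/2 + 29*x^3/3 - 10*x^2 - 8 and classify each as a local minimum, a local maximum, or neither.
f'(x) = x*(x^3 - 10*x^2 + 29*x - 20)

Solve f'(x) = 0:
  Factor: x^4 - 10*x^3 + 29*x^2 - 20*x = x*(x - 5)*(x - 4)*(x - 1) = 0.
  ⇒ x = 0, 1, 4, 5

f''(x) = 4*x^3 - 30*x^2 + 58*x - 20
Second-derivative test at each critical point:
  f''(0) = -20 < 0 → local maximum
  f''(1) = 12 > 0 → local minimum
  f''(4) = -12 < 0 → local maximum
  f''(5) = 20 > 0 → local minimum

Critical points: x = 0 (local maximum); x = 1 (local minimum); x = 4 (local maximum); x = 5 (local minimum)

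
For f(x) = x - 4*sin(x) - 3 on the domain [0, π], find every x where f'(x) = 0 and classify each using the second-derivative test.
f'(x) = 1 - 4*cos(x)

Solve f'(x) = 0 on [0, π]:
  f'(x) = 0 ⇔ cos(x) = 1/4, i.e. x = ±arccos(1/4) + 2nπ; keep the solutions lying in [0, π].
  ⇒ x = acos(1/4) ≈ 1.3181

f''(x) = 4*sin(x)
Second-derivative test at each critical point:
  f''(1.3181) = 3.8730 > 0 → local minimum

Critical points: x = acos(1/4) ≈ 1.3181 (local minimum)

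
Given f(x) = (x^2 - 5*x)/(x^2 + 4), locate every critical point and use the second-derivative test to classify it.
f'(x) = (5*x^2 + 8*x - 20)/(x^4 + 8*x^2 + 16)

Solve f'(x) = 0:
  f'(x) = (5*x^2 + 8*x - 20)/(x^2 + 4)^2; the denominator is positive wherever f is defined, so f'(x) = 0 ⇔ 5*x^2 + 8*x - 20 = 0.
  5*x^2 + 8*x - 20 = 0 has no rational roots; quadratic formula: x = (-8 ± √464)/10.
  ⇒ x = -2*sqrt(29)/5 - 4/5 ≈ -2.9541, -4/5 + 2*sqrt(29)/5 ≈ 1.3541

f''(x) = 2*(-5*x^3 - 12*x^2 + 60*x + 16)/(x^6 + 12*x^4 + 48*x^2 + 64)
Second-derivative test at each critical point:
  f''(-2.9541) = -0.1330 < 0 → local maximum
  f''(1.3541) = 0.6330 > 0 → local minimum

Critical points: x = -2*sqrt(29)/5 - 4/5 ≈ -2.9541 (local maximum); x = -4/5 + 2*sqrt(29)/5 ≈ 1.3541 (local minimum)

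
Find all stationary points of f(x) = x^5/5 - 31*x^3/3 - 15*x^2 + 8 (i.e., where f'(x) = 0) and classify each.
f'(x) = x*(x^3 - 31*x - 30)

Solve f'(x) = 0:
  Factor: x^4 - 31*x^2 - 30*x = x*(x - 6)*(x + 1)*(x + 5) = 0.
  ⇒ x = -5, -1, 0, 6

f''(x) = 4*x^3 - 62*x - 30
Second-derivative test at each critical point:
  f''(-5) = -220 < 0 → local maximum
  f''(-1) = 28 > 0 → local minimum
  f''(0) = -30 < 0 → local maximum
  f''(6) = 462 > 0 → local minimum

Critical points: x = -5 (local maximum); x = -1 (local minimum); x = 0 (local maximum); x = 6 (local minimum)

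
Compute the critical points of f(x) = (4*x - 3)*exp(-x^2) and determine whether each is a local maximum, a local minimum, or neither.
f'(x) = 2*(-x*(4*x - 3) + 2)*exp(-x^2)

Solve f'(x) = 0:
  f'(x) = (-8*x^2 + 6*x + 4)·exp(-x^2) and exp(-x^2) > 0 for every x, so f'(x) = 0 ⇔ -8*x^2 + 6*x + 4 = 0.
  Factor: -8*x^2 + 6*x + 4 = -2*(4*x^2 - 3*x - 2); 4*x^2 - 3*x - 2 = 0 has no rational roots; quadratic formula: x = (3 ± √41)/8.
  ⇒ x = 3/8 - sqrt(41)/8 ≈ -0.4254, 3/8 + sqrt(41)/8 ≈ 1.1754

f''(x) = 2*(2*x^2*(4*x - 3) - 12*x + 3)*exp(-x^2)
Second-derivative test at each critical point:
  f''(-0.4254) = 10.6864 > 0 → local minimum
  f''(1.1754) = -3.2168 < 0 → local maximum

Critical points: x = 3/8 - sqrt(41)/8 ≈ -0.4254 (local minimum); x = 3/8 + sqrt(41)/8 ≈ 1.1754 (local maximum)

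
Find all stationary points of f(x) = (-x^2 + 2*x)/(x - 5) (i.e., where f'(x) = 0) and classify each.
f'(x) = (-x^2 + 10*x - 10)/(x^2 - 10*x + 25)

Solve f'(x) = 0:
  f'(x) = -(x^2 - 10*x + 10)/(x - 5)^2; the denominator is positive wherever f is defined, so f'(x) = 0 ⇔ -x^2 + 10*x - 10 = 0.
  x^2 - 10*x + 10 = 0 has no rational roots; quadratic formula: x = (10 ± √60)/2.
  ⇒ x = 5 - sqrt(15) ≈ 1.1270, sqrt(15) + 5 ≈ 8.8730

f''(x) = -30/(x^3 - 15*x^2 + 75*x - 125)
Second-derivative test at each critical point:
  f''(1.1270) = 0.5164 > 0 → local minimum
  f''(8.8730) = -0.5164 < 0 → local maximum

Critical points: x = 5 - sqrt(15) ≈ 1.1270 (local minimum); x = sqrt(15) + 5 ≈ 8.8730 (local maximum)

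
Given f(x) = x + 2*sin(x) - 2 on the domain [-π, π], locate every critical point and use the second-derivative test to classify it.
f'(x) = 2*cos(x) + 1

Solve f'(x) = 0 on [-π, π]:
  f'(x) = 0 ⇔ cos(x) = -1/2, i.e. x = ±arccos(-1/2) + 2nπ; keep the solutions lying in [-π, π].
  ⇒ x = -2*pi/3 ≈ -2.0944, 2*pi/3 ≈ 2.0944

f''(x) = -2*sin(x)
Second-derivative test at each critical point:
  f''(-2.0944) = 1.7321 > 0 → local minimum
  f''(2.0944) = -1.7321 < 0 → local maximum

Critical points: x = -2*pi/3 ≈ -2.0944 (local minimum); x = 2*pi/3 ≈ 2.0944 (local maximum)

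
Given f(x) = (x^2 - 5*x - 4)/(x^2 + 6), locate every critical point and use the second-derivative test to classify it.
f'(x) = 5*(x^2 + 4*x - 6)/(x^4 + 12*x^2 + 36)

Solve f'(x) = 0:
  f'(x) = 5*(x^2 + 4*x - 6)/(x^2 + 6)^2; the denominator is positive wherever f is defined, so f'(x) = 0 ⇔ 5*x^2 + 20*x - 30 = 0.
  Factor: 5*x^2 + 20*x - 30 = 5*(x^2 + 4*x - 6); x^2 + 4*x - 6 = 0 has no rational roots; quadratic formula: x = (-4 ± √40)/2.
  ⇒ x = -sqrt(10) - 2 ≈ -5.1623, -2 + sqrt(10) ≈ 1.1623

f''(x) = 10*(-x^3 - 6*x^2 + 18*x + 12)/(x^6 + 18*x^4 + 108*x^2 + 216)
Second-derivative test at each critical point:
  f''(-5.1623) = -0.0297 < 0 → local maximum
  f''(1.1623) = 0.5852 > 0 → local minimum

Critical points: x = -sqrt(10) - 2 ≈ -5.1623 (local maximum); x = -2 + sqrt(10) ≈ 1.1623 (local minimum)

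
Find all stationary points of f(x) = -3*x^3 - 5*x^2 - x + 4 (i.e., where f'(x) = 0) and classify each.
f'(x) = -9*x^2 - 10*x - 1

Solve f'(x) = 0:
  Factor: -9*x^2 - 10*x - 1 = -(x + 1)*(9*x + 1) = 0.
  ⇒ x = -1, -1/9

f''(x) = -18*x - 10
Second-derivative test at each critical point:
  f''(-1) = 8 > 0 → local minimum
  f''(-1/9) = -8 < 0 → local maximum

Critical points: x = -1 (local minimum); x = -1/9 (local maximum)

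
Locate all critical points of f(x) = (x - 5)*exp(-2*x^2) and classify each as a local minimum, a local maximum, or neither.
f'(x) = (-4*x*(x - 5) + 1)*exp(-2*x^2)

Solve f'(x) = 0:
  f'(x) = (-4*x^2 + 20*x + 1)·exp(-2*x^2) and exp(-2*x^2) > 0 for every x, so f'(x) = 0 ⇔ -4*x^2 + 20*x + 1 = 0.
  4*x^2 - 20*x - 1 = 0 has no rational roots; quadratic formula: x = (20 ± √416)/8.
  ⇒ x = 5/2 - sqrt(26)/2 ≈ -0.0495, 5/2 + sqrt(26)/2 ≈ 5.0495

f''(x) = 4*(4*x^2*(x - 5) - 3*x + 5)*exp(-2*x^2)
Second-derivative test at each critical point:
  f''(-0.0495) = 20.2963 > 0 → local minimum
  f''(5.0495) = -1.454e-21 < 0 → local maximum

Critical points: x = 5/2 - sqrt(26)/2 ≈ -0.0495 (local minimum); x = 5/2 + sqrt(26)/2 ≈ 5.0495 (local maximum)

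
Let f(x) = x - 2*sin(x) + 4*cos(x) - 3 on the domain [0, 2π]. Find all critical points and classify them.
f'(x) = -4*sin(x) - 2*cos(x) + 1

Solve f'(x) = 0 on [0, 2π]:
  f'(x) = 0 ⇔ -4*sin(x) - 2*cos(x) = -1. Write the left side as R·cos(x + φ) with R = √((-2)² + 4²) = 2*sqrt(5), cos φ = -sqrt(5)/5, sin φ = 2*sqrt(5)/5; then cos(x + φ) = -sqrt(5)/10. Solve for x and keep the solutions lying in [0, 2π].
  ⇒ x = atan((2 + sqrt(19))/(1 - 2*sqrt(19))) + pi ≈ 2.4524, atan((2 - sqrt(19))/(1 + 2*sqrt(19))) + 2*pi ≈ 6.0451

f''(x) = 2*sin(x) - 4*cos(x)
Second-derivative test at each critical point:
  f''(2.4524) = 4.3589 > 0 → local minimum
  f''(6.0451) = -4.3589 < 0 → local maximum

Critical points: x = atan((2 + sqrt(19))/(1 - 2*sqrt(19))) + pi ≈ 2.4524 (local minimum); x = atan((2 - sqrt(19))/(1 + 2*sqrt(19))) + 2*pi ≈ 6.0451 (local maximum)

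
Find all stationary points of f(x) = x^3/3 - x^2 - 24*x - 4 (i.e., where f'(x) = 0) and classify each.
f'(x) = x^2 - 2*x - 24

Solve f'(x) = 0:
  Factor: x^2 - 2*x - 24 = (x - 6)*(x + 4) = 0.
  ⇒ x = -4, 6

f''(x) = 2*x - 2
Second-derivative test at each critical point:
  f''(-4) = -10 < 0 → local maximum
  f''(6) = 10 > 0 → local minimum

Critical points: x = -4 (local maximum); x = 6 (local minimum)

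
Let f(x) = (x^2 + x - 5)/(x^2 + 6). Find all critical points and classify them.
f'(x) = (-x^2 + 22*x + 6)/(x^4 + 12*x^2 + 36)

Solve f'(x) = 0:
  f'(x) = -(x^2 - 22*x - 6)/(x^2 + 6)^2; the denominator is positive wherever f is defined, so f'(x) = 0 ⇔ -x^2 + 22*x + 6 = 0.
  x^2 - 22*x - 6 = 0 has no rational roots; quadratic formula: x = (22 ± √508)/2.
  ⇒ x = 11 - sqrt(127) ≈ -0.2694, 11 + sqrt(127) ≈ 22.2694

f''(x) = 2*(x^3 - 33*x^2 - 18*x + 66)/(x^6 + 18*x^4 + 108*x^2 + 216)
Second-derivative test at each critical point:
  f''(-0.2694) = 0.6112 > 0 → local minimum
  f''(22.2694) = -8.946e-05 < 0 → local maximum

Critical points: x = 11 - sqrt(127) ≈ -0.2694 (local minimum); x = 11 + sqrt(127) ≈ 22.2694 (local maximum)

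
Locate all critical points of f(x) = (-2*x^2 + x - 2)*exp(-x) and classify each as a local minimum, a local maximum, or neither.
f'(x) = (2*x^2 - 5*x + 3)*exp(-x)

Solve f'(x) = 0:
  f'(x) = (2*x^2 - 5*x + 3)·exp(-x) and exp(-x) > 0 for every x, so f'(x) = 0 ⇔ 2*x^2 - 5*x + 3 = 0.
  Factor: 2*x^2 - 5*x + 3 = (x - 1)*(2*x - 3) = 0.
  ⇒ x = 1, 3/2

f''(x) = (-2*x^2 + 9*x - 8)*exp(-x)
Second-derivative test at each critical point:
  f''(1) = -0.3679 < 0 → local maximum
  f''(3/2) = 0.2231 > 0 → local minimum

Critical points: x = 1 (local maximum); x = 3/2 (local minimum)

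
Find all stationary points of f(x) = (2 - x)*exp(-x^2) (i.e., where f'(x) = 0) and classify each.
f'(x) = (2*x*(x - 2) - 1)*exp(-x^2)

Solve f'(x) = 0:
  f'(x) = (2*x^2 - 4*x - 1)·exp(-x^2) and exp(-x^2) > 0 for every x, so f'(x) = 0 ⇔ 2*x^2 - 4*x - 1 = 0.
  2*x^2 - 4*x - 1 = 0 has no rational roots; quadratic formula: x = (4 ± √24)/4.
  ⇒ x = 1 - sqrt(6)/2 ≈ -0.2247, 1 + sqrt(6)/2 ≈ 2.2247

f''(x) = 2*(2*x^2*(2 - x) + 3*x - 2)*exp(-x^2)
Second-derivative test at each critical point:
  f''(-0.2247) = -4.6577 < 0 → local maximum
  f''(2.2247) = 0.0347 > 0 → local minimum

Critical points: x = 1 - sqrt(6)/2 ≈ -0.2247 (local maximum); x = 1 + sqrt(6)/2 ≈ 2.2247 (local minimum)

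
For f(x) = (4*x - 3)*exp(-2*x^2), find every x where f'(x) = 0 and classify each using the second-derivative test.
f'(x) = 4*(-x*(4*x - 3) + 1)*exp(-2*x^2)

Solve f'(x) = 0:
  f'(x) = (-16*x^2 + 12*x + 4)·exp(-2*x^2) and exp(-2*x^2) > 0 for every x, so f'(x) = 0 ⇔ -16*x^2 + 12*x + 4 = 0.
  Factor: -16*x^2 + 12*x + 4 = -4*(x - 1)*(4*x + 1) = 0.
  ⇒ x = -1/4, 1

f''(x) = 4*(4*x^2*(4*x - 3) - 12*x + 3)*exp(-2*x^2)
Second-derivative test at each critical point:
  f''(-1/4) = 17.6499 > 0 → local minimum
  f''(1) = -2.7067 < 0 → local maximum

Critical points: x = -1/4 (local minimum); x = 1 (local maximum)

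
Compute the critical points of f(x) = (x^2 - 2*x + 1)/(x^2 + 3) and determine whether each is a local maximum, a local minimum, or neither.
f'(x) = 2*(x^2 + 2*x - 3)/(x^4 + 6*x^2 + 9)

Solve f'(x) = 0:
  f'(x) = 2*(x - 1)*(x + 3)/(x^2 + 3)^2; the denominator is positive wherever f is defined, so f'(x) = 0 ⇔ 2*x^2 + 4*x - 6 = 0.
  Factor: 2*x^2 + 4*x - 6 = 2*(x - 1)*(x + 3) = 0.
  ⇒ x = -3, 1

f''(x) = 4*(-x^3 - 3*x^2 + 9*x + 3)/(x^6 + 9*x^4 + 27*x^2 + 27)
Second-derivative test at each critical point:
  f''(-3) = -1/18 < 0 → local maximum
  f''(1) = 1/2 > 0 → local minimum

Critical points: x = -3 (local maximum); x = 1 (local minimum)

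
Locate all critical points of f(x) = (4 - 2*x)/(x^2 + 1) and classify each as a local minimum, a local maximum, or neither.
f'(x) = 2*(-x^2 + 2*x*(x - 2) - 1)/(x^2 + 1)^2

Solve f'(x) = 0:
  f'(x) = 2*(x^2 - 4*x - 1)/(x^2 + 1)^2; the denominator is positive wherever f is defined, so f'(x) = 0 ⇔ 2*x^2 - 8*x - 2 = 0.
  Factor: 2*x^2 - 8*x - 2 = 2*(x^2 - 4*x - 1); x^2 - 4*x - 1 = 0 has no rational roots; quadratic formula: x = (4 ± √20)/2.
  ⇒ x = 2 - sqrt(5) ≈ -0.2361, 2 + sqrt(5) ≈ 4.2361

f''(x) = 4*(4*x^2*(2 - x) + (3*x - 2)*(x^2 + 1))/(x^2 + 1)^3
Second-derivative test at each critical point:
  f''(-0.2361) = -8.0249 < 0 → local maximum
  f''(4.2361) = 0.0249 > 0 → local minimum

Critical points: x = 2 - sqrt(5) ≈ -0.2361 (local maximum); x = 2 + sqrt(5) ≈ 4.2361 (local minimum)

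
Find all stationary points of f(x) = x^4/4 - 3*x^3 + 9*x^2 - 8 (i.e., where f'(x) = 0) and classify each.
f'(x) = x*(x^2 - 9*x + 18)

Solve f'(x) = 0:
  Factor: x^3 - 9*x^2 + 18*x = x*(x - 6)*(x - 3) = 0.
  ⇒ x = 0, 3, 6

f''(x) = 3*x^2 - 18*x + 18
Second-derivative test at each critical point:
  f''(0) = 18 > 0 → local minimum
  f''(3) = -9 < 0 → local maximum
  f''(6) = 18 > 0 → local minimum

Critical points: x = 0 (local minimum); x = 3 (local maximum); x = 6 (local minimum)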